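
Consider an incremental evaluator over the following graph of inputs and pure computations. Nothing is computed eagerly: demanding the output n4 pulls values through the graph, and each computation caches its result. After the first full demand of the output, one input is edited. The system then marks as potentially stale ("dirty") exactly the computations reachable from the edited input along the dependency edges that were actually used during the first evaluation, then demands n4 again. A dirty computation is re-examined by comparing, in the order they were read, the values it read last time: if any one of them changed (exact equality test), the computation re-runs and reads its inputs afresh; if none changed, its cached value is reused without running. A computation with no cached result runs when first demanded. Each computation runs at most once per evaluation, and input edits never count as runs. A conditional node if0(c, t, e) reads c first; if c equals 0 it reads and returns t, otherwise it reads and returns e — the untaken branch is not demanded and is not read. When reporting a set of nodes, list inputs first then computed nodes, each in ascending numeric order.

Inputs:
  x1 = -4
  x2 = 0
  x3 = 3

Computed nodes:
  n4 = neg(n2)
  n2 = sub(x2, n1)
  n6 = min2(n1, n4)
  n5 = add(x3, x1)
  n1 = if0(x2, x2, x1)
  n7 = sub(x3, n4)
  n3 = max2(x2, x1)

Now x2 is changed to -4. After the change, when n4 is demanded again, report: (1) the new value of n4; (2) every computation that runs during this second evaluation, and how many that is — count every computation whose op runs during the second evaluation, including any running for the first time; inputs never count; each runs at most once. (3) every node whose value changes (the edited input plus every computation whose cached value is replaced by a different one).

Initial pass — values computed on the first demand:
  n1 = if0(x2=0 -> then branch x2) = 0
  n2 = sub(0, 0) = 0
  n4 = neg(0) = 0

Second demand — change propagation:
  n1: re-runs because x2 0->-4; x2 0->-4; new result -4.
  n2: re-runs because x2 0->-4; n1 0->-4; new result 0 (unchanged).
  n4: re-examined; everything it read last time is the same (n2 unchanged) — cache 0 kept, no run.

The important point: n2 recomputes to an identical value, and the output ends up unchanged.

n4 now evaluates to 0.
Run set: n1, n2 (2 run).
Changed values: x2, n1.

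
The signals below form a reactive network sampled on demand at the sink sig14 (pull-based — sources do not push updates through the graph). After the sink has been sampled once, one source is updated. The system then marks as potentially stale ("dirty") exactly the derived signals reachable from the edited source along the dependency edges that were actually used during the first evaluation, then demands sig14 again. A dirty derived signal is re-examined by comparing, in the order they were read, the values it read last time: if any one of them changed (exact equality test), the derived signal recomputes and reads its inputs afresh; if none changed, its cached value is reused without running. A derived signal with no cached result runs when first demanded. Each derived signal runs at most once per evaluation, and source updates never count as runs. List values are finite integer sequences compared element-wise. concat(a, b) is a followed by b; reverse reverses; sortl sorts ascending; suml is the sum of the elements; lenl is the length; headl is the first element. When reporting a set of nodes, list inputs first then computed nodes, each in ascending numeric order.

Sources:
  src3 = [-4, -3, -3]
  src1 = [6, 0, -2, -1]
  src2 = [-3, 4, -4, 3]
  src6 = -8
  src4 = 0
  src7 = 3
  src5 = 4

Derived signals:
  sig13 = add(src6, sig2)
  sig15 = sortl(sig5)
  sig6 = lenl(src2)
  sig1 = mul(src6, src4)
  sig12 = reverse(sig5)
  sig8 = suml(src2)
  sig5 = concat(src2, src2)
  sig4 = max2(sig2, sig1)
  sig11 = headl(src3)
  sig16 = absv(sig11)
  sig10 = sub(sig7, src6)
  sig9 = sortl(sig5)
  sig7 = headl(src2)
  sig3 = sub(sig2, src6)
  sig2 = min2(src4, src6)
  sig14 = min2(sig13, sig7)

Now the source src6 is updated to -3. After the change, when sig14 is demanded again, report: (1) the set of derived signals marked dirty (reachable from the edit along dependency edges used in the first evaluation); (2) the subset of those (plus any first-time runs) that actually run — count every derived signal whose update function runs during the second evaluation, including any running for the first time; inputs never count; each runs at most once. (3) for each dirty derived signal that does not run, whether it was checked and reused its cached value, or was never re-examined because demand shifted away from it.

Dirty set: sig2, sig13, sig14.
Run set: sig2, sig13, sig14 (3 run).
All dirty derived signals ended up running.

Initial pass — values computed on the first demand:
  sig2 = min2(0, -8) = -8
  sig7 = headl([-3, 4, -4, 3]) = -3
  sig13 = add(-8, -8) = -16
  sig14 = min2(-16, -3) = -16

Second demand — change propagation:
  sig2: re-runs because src6 -8->-3; new result -3.
  sig13: re-runs because src6 -8->-3; sig2 -8->-3; new result -6.
  sig14: re-runs because sig13 -16->-6; new result -6.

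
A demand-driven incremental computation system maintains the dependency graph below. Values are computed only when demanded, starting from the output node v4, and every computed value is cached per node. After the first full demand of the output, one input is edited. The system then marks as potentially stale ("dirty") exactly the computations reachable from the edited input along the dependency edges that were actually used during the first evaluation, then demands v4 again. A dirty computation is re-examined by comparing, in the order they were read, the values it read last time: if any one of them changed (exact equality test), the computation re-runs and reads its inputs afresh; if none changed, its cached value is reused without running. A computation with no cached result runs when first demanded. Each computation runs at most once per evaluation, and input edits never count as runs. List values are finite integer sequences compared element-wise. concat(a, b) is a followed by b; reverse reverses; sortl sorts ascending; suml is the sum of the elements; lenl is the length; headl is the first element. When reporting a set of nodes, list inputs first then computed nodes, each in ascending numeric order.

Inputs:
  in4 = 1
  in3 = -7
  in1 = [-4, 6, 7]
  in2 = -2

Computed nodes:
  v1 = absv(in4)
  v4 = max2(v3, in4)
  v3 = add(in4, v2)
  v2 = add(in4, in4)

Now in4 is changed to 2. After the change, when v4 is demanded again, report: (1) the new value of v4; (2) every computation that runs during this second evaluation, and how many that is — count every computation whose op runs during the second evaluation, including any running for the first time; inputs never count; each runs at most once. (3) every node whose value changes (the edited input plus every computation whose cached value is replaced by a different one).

New value of v4: 6.
Computations that run: v2, v3, v4 — 3 in total.
Values that change: in4, v2, v3, v4.

First evaluation (everything demanded from the output):
  v2 = add(1, 1) = 2
  v3 = add(1, 2) = 3
  v4 = max2(3, 1) = 3

Propagation after the edit:
  v2: runs — in4 1->2; in4 1->2; result 4.
  v3: runs — in4 1->2; v2 2->4; result 6.
  v4: runs — v3 3->6; in4 1->2; result 6.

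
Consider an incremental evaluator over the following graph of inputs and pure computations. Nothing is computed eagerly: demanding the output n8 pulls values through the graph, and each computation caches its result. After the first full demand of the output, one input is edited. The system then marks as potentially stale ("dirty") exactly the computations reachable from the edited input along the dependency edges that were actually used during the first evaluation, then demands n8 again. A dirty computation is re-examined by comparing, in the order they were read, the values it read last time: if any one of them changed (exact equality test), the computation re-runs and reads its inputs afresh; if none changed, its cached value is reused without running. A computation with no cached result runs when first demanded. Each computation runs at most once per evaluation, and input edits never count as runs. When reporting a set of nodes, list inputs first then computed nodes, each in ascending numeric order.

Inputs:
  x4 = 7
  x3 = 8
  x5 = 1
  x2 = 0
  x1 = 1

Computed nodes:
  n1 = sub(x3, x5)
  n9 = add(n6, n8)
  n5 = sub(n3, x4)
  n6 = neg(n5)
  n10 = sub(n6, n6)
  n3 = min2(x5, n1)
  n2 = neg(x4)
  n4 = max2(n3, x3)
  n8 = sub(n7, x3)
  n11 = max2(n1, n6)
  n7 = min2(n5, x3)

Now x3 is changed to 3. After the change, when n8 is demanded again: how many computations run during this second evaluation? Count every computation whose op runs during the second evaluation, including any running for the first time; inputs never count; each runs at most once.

Initial pass — values computed on the first demand:
  n1 = sub(8, 1) = 7
  n3 = min2(1, 7) = 1
  n5 = sub(1, 7) = -6
  n7 = min2(-6, 8) = -6
  n8 = sub(-6, 8) = -14

Second demand — change propagation:
  n1: re-runs because x3 8->3; new result 2.
  n3: re-runs because n1 7->2; new result 1 (unchanged).
  n5: re-examined; everything it read last time is the same (n3 unchanged, x4 unchanged) — cache -6 kept, no run.
  n7: re-runs because x3 8->3; new result -6 (unchanged).
  n8: re-runs because x3 8->3; new result -9.

The important point: at n5 every value read last time is unchanged, so the dirty flag clears without a run.

Run set: n1, n3, n7, n8 (4 run).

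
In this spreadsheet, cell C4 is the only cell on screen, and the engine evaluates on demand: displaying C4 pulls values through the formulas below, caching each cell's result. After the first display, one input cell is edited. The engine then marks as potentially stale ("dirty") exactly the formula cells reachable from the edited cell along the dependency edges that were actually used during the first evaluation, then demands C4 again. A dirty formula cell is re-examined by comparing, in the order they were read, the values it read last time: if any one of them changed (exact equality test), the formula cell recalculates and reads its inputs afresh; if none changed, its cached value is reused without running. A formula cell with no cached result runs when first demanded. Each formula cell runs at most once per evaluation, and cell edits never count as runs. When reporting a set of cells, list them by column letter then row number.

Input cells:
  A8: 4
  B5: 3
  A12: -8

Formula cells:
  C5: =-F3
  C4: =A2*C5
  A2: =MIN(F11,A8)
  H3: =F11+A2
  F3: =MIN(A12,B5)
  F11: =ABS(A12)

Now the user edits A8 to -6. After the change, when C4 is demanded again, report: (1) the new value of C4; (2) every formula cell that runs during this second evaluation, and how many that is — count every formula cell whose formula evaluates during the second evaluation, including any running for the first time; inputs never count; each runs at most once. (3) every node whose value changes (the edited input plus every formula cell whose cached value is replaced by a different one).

Initial pass — values computed on the first demand:
  F3 = MIN(-8, 3) = -8
  C5 = -(-8) = 8
  F11 = ABS(-8) = 8
  A2 = MIN(8, 4) = 4
  C4 = 4 * 8 = 32

Second demand — change propagation:
  A2: re-runs because A8 4->-6; new result -6.
  C4: re-runs because A2 4->-6; new result -48.

C4 now evaluates to -48.
Run set: A2, C4 (2 run).
Changed values: A2, A8, C4.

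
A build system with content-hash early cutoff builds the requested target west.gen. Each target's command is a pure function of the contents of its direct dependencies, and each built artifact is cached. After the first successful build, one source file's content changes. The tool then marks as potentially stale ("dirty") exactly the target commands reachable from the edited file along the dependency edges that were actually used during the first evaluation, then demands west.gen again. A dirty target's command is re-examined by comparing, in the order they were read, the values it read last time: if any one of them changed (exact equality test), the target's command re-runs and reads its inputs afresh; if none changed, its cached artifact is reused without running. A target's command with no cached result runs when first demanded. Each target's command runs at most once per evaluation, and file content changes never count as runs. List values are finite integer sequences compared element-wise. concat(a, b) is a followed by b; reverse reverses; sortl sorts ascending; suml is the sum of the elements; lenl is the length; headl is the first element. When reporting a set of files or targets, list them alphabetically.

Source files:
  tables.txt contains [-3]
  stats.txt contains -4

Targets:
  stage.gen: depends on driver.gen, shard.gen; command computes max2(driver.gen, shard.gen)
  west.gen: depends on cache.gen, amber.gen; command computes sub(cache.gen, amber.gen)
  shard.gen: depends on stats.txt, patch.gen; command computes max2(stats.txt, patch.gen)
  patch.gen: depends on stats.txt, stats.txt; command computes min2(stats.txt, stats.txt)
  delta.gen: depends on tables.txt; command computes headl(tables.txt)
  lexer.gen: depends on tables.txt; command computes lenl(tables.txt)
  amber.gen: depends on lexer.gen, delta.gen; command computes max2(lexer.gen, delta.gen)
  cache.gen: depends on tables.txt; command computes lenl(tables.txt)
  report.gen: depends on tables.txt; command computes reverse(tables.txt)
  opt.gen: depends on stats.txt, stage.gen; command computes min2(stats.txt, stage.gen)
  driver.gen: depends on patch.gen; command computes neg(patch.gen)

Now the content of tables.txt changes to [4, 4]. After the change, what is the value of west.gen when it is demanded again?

First evaluation (everything demanded from the output):
  cache.gen = lenl([-3]) = 1
  delta.gen = headl([-3]) = -3
  lexer.gen = lenl([-3]) = 1
  amber.gen = max2(1, -3) = 1
  west.gen = sub(1, 1) = 0

Propagation after the edit:
  cache.gen: runs — tables.txt [-3]->[4, 4]; result 2.
  delta.gen: runs — tables.txt [-3]->[4, 4]; result 4.
  lexer.gen: runs — tables.txt [-3]->[4, 4]; result 2.
  amber.gen: runs — lexer.gen 1->2; delta.gen -3->4; result 4.
  west.gen: runs — cache.gen 1->2; amber.gen 1->4; result -2.

New value of west.gen: -2.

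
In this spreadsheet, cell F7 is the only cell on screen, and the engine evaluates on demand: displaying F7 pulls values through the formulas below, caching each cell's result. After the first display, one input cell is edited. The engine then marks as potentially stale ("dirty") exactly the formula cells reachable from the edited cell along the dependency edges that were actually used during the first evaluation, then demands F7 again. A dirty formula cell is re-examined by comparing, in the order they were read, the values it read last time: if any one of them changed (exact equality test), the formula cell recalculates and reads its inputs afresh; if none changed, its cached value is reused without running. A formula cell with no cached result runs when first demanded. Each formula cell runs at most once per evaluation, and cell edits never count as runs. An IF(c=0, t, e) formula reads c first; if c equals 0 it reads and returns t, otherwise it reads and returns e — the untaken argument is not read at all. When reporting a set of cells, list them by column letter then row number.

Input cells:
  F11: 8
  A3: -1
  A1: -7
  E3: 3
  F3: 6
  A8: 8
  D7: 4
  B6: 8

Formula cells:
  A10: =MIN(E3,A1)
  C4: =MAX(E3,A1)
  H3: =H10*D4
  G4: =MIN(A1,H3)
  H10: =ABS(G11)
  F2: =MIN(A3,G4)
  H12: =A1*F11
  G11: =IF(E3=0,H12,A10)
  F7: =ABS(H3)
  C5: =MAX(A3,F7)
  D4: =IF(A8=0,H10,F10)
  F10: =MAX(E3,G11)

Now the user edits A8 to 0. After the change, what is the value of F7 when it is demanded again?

Initial pass — values computed on the first demand:
  A10 = MIN(3, -7) = -7
  G11 = IF(E3=0: E3=3 -> else branch A10) = -7
  F10 = MAX(3, -7) = 3
  H10 = ABS(-7) = 7
  D4 = IF(A8=0: A8=8 -> else branch F10) = 3
  H3 = 7 * 3 = 21
  F7 = ABS(21) = 21

Second demand — change propagation:
  D4: re-runs because A8 8->0; new result 7.
  H3: re-runs because D4 3->7; new result 49.
  F7: re-runs because H3 21->49; new result 49.

F7 now evaluates to 49.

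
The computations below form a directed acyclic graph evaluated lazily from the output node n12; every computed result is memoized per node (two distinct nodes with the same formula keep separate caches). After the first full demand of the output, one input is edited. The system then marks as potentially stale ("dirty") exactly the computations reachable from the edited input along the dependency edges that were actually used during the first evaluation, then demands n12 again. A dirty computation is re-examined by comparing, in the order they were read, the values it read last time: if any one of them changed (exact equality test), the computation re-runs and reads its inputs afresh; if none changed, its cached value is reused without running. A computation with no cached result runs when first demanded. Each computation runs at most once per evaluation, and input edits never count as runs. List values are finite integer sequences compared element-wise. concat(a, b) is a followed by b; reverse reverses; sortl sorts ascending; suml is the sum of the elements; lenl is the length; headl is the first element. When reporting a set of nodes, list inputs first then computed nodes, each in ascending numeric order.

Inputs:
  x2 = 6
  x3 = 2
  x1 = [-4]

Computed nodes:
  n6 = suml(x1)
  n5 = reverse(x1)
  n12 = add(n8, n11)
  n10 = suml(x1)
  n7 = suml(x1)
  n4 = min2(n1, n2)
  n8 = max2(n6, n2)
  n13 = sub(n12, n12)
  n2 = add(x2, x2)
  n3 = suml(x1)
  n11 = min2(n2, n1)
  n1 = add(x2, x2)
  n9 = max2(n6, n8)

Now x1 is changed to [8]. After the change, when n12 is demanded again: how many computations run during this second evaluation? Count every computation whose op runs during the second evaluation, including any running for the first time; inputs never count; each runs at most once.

First demand of the output computes:
  n1 = add(6, 6) = 12
  n2 = add(6, 6) = 12
  n6 = suml([-4]) = -4
  n8 = max2(-4, 12) = 12
  n11 = min2(12, 12) = 12
  n12 = add(12, 12) = 24

After the edit, cleaning proceeds:
  n6: a read changed (x1 [-4]->[8]) — executes, giving 8.
  n8: a read changed (n6 -4->8) — executes, giving 12 — identical to its old value.
  n12: dirty, but its reads are unchanged (n8 unchanged, n11 unchanged); cached 24 stands.

Note the absorption at n8: it re-runs yet its value is the same, leaving the output's value untouched.

2 computations run: n6, n8.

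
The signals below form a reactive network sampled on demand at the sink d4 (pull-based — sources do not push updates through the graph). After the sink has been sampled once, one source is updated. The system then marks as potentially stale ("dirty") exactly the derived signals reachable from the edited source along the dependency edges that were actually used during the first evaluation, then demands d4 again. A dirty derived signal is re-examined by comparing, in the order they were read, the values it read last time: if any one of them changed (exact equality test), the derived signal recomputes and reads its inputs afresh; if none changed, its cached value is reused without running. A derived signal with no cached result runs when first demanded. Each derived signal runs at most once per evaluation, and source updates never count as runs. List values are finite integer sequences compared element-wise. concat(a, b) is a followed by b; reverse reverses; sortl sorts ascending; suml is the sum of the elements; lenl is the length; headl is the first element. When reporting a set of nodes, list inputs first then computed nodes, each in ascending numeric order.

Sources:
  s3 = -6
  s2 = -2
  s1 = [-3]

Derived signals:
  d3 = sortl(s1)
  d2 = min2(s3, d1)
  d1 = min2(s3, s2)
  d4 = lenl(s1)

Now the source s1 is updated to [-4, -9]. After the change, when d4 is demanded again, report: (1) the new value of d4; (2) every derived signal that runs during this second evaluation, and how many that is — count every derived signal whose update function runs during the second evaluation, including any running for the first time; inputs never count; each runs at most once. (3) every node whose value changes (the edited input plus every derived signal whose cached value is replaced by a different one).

Initial pass — values computed on the first demand:
  d4 = lenl([-3]) = 1

Second demand — change propagation:
  d4: re-runs because s1 [-3]->[-4, -9]; new result 2.

d4 now evaluates to 2.
Run set: d4 (1 run).
Changed values: s1, d4.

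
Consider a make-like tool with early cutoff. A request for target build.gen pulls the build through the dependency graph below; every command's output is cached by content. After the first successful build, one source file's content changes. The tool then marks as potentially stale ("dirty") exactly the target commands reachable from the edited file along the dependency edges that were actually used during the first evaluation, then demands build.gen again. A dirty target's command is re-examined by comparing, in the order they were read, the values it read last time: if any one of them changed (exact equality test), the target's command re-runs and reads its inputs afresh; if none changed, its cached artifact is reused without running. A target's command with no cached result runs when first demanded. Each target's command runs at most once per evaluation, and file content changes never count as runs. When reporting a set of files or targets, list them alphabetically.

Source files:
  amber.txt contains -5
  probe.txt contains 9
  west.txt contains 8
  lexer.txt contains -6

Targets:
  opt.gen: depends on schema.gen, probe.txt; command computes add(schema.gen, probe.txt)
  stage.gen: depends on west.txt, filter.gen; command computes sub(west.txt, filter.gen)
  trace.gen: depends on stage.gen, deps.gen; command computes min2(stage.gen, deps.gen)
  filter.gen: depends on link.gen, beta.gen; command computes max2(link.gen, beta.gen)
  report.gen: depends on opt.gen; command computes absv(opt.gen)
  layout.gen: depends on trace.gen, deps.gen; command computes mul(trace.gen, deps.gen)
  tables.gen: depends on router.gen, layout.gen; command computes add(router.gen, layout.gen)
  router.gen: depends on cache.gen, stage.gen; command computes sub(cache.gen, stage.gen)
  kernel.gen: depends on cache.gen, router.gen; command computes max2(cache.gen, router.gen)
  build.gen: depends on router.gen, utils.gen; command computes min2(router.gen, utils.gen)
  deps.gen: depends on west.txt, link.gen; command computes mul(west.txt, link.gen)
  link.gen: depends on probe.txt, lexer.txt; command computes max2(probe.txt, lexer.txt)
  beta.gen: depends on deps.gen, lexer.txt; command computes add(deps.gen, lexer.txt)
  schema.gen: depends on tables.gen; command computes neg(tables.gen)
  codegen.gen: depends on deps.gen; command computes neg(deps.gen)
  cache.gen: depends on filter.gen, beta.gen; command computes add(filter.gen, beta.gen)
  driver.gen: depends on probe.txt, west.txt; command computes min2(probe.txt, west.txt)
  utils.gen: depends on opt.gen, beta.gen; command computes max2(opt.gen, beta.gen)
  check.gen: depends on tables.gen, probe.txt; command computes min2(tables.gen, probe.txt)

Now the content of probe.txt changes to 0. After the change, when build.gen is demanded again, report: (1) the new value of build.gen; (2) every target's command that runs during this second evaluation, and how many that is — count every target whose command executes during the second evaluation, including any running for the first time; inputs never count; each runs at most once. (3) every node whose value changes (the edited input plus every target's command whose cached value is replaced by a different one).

First demand of the output computes:
  link.gen = max2(9, -6) = 9
  deps.gen = mul(8, 9) = 72
  beta.gen = add(72, -6) = 66
  filter.gen = max2(9, 66) = 66
  cache.gen = add(66, 66) = 132
  stage.gen = sub(8, 66) = -58
  router.gen = sub(132, -58) = 190
  trace.gen = min2(-58, 72) = -58
  layout.gen = mul(-58, 72) = -4176
  tables.gen = add(190, -4176) = -3986
  schema.gen = neg(-3986) = 3986
  opt.gen = add(3986, 9) = 3995
  utils.gen = max2(3995, 66) = 3995
  build.gen = min2(190, 3995) = 190

After the edit, cleaning proceeds:
  link.gen: a read changed (probe.txt 9->0) — executes, giving 0.
  deps.gen: a read changed (link.gen 9->0) — executes, giving 0.
  beta.gen: a read changed (deps.gen 72->0) — executes, giving -6.
  filter.gen: a read changed (link.gen 9->0; beta.gen 66->-6) — executes, giving 0.
  cache.gen: a read changed (filter.gen 66->0; beta.gen 66->-6) — executes, giving -6.
  stage.gen: a read changed (filter.gen 66->0) — executes, giving 8.
  router.gen: a read changed (cache.gen 132->-6; stage.gen -58->8) — executes, giving -14.
  trace.gen: a read changed (stage.gen -58->8; deps.gen 72->0) — executes, giving 0.
  layout.gen: a read changed (trace.gen -58->0; deps.gen 72->0) — executes, giving 0.
  tables.gen: a read changed (router.gen 190->-14; layout.gen -4176->0) — executes, giving -14.
  schema.gen: a read changed (tables.gen -3986->-14) — executes, giving 14.
  opt.gen: a read changed (schema.gen 3986->14; probe.txt 9->0) — executes, giving 14.
  utils.gen: a read changed (opt.gen 3995->14; beta.gen 66->-6) — executes, giving 14.
  build.gen: a read changed (router.gen 190->-14; utils.gen 3995->14) — executes, giving -14.

Demanding build.gen again yields -14.
14 target commands run: beta.gen, build.gen, cache.gen, deps.gen, filter.gen, layout.gen, link.gen, opt.gen, router.gen, schema.gen, stage.gen, tables.gen, trace.gen, utils.gen.
The nodes whose values change: beta.gen, build.gen, cache.gen, deps.gen, filter.gen, layout.gen, link.gen, opt.gen, probe.txt, router.gen, schema.gen, stage.gen, tables.gen, trace.gen, utils.gen.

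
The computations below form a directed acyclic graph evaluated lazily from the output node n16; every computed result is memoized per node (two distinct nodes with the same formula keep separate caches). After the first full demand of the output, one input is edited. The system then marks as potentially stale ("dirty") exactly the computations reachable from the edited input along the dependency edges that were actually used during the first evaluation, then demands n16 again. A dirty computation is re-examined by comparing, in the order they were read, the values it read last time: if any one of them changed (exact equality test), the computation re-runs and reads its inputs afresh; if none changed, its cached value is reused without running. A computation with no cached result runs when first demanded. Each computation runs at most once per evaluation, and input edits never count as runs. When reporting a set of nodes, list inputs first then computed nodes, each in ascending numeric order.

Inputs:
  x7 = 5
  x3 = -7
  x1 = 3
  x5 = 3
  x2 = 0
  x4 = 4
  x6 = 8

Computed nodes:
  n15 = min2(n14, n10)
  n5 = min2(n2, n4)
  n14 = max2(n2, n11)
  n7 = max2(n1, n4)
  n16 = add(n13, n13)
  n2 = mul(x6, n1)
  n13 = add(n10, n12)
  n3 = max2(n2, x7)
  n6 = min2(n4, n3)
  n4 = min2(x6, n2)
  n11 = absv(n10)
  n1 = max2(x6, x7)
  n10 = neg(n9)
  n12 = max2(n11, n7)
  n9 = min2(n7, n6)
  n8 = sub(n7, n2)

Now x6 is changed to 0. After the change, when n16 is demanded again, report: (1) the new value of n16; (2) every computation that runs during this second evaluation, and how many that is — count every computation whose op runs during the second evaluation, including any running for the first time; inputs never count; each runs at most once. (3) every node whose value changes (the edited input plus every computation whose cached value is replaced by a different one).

Demanding n16 again yields 10.
12 computations run: n1, n2, n3, n4, n6, n7, n9, n10, n11, n12, n13, n16.
The nodes whose values change: x6, n1, n2, n3, n4, n6, n7, n9, n10, n11, n12, n13, n16.

First demand of the output computes:
  n1 = max2(8, 5) = 8
  n2 = mul(8, 8) = 64
  n3 = max2(64, 5) = 64
  n4 = min2(8, 64) = 8
  n6 = min2(8, 64) = 8
  n7 = max2(8, 8) = 8
  n9 = min2(8, 8) = 8
  n10 = neg(8) = -8
  n11 = absv(-8) = 8
  n12 = max2(8, 8) = 8
  n13 = add(-8, 8) = 0
  n16 = add(0, 0) = 0

After the edit, cleaning proceeds:
  n1: a read changed (x6 8->0) — executes, giving 5.
  n2: a read changed (x6 8->0; n1 8->5) — executes, giving 0.
  n3: a read changed (n2 64->0) — executes, giving 5.
  n4: a read changed (x6 8->0; n2 64->0) — executes, giving 0.
  n6: a read changed (n4 8->0; n3 64->5) — executes, giving 0.
  n7: a read changed (n1 8->5; n4 8->0) — executes, giving 5.
  n9: a read changed (n7 8->5; n6 8->0) — executes, giving 0.
  n10: a read changed (n9 8->0) — executes, giving 0.
  n11: a read changed (n10 -8->0) — executes, giving 0.
  n12: a read changed (n11 8->0; n7 8->5) — executes, giving 5.
  n13: a read changed (n10 -8->0; n12 8->5) — executes, giving 5.
  n16: a read changed (n13 0->5; n13 0->5) — executes, giving 10.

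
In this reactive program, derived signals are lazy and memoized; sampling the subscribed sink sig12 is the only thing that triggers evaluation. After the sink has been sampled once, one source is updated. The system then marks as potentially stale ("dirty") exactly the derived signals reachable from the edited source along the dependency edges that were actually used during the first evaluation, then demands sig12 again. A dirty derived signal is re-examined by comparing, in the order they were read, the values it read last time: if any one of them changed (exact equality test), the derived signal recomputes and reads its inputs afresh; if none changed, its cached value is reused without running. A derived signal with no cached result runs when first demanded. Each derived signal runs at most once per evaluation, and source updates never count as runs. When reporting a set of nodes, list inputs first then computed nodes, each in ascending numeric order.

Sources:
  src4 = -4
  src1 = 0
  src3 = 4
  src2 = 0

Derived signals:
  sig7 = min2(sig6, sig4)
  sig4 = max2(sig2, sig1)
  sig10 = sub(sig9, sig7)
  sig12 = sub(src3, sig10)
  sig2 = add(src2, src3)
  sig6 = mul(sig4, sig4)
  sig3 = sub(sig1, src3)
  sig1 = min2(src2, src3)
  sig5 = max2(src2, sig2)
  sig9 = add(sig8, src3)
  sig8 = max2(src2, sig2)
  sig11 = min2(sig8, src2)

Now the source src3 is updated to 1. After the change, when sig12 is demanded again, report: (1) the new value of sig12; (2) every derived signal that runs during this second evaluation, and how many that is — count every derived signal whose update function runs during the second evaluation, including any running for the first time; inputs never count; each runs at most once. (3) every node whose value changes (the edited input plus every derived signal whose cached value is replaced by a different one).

First demand of the output computes:
  sig1 = min2(0, 4) = 0
  sig2 = add(0, 4) = 4
  sig4 = max2(4, 0) = 4
  sig6 = mul(4, 4) = 16
  sig7 = min2(16, 4) = 4
  sig8 = max2(0, 4) = 4
  sig9 = add(4, 4) = 8
  sig10 = sub(8, 4) = 4
  sig12 = sub(4, 4) = 0

After the edit, cleaning proceeds:
  sig1: a read changed (src3 4->1) — executes, giving 0 — identical to its old value.
  sig2: a read changed (src3 4->1) — executes, giving 1.
  sig4: a read changed (sig2 4->1) — executes, giving 1.
  sig6: a read changed (sig4 4->1; sig4 4->1) — executes, giving 1.
  sig7: a read changed (sig6 16->1; sig4 4->1) — executes, giving 1.
  sig8: a read changed (sig2 4->1) — executes, giving 1.
  sig9: a read changed (sig8 4->1; src3 4->1) — executes, giving 2.
  sig10: a read changed (sig9 8->2; sig7 4->1) — executes, giving 1.
  sig12: a read changed (src3 4->1; sig10 4->1) — executes, giving 0 — identical to its old value.

Demanding sig12 again yields 0.
9 derived signals run: sig1, sig2, sig4, sig6, sig7, sig8, sig9, sig10, sig12.
The nodes whose values change: src3, sig2, sig4, sig6, sig7, sig8, sig9, sig10.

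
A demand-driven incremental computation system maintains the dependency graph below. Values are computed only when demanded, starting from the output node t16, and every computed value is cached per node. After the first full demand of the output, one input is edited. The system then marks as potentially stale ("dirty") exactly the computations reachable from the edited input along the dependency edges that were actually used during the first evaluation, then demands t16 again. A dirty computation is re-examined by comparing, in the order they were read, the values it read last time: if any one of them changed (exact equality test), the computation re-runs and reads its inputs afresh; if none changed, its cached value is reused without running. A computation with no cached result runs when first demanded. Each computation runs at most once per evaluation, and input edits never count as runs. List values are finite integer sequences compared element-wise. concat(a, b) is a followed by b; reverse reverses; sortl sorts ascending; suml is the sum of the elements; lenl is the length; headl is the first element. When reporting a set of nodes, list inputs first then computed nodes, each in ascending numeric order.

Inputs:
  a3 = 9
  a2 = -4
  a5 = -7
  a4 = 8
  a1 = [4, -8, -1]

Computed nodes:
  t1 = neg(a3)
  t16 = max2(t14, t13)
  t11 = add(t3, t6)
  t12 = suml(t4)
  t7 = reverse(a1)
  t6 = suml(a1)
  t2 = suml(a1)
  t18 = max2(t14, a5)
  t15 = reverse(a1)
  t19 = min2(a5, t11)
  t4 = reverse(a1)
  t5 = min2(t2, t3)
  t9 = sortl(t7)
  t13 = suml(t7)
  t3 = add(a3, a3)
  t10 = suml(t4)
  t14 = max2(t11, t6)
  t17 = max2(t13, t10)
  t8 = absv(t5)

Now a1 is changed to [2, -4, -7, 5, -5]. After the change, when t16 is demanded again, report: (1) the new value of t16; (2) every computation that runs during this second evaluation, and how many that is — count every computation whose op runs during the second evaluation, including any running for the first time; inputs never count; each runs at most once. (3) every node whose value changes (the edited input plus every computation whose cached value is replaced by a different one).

First evaluation (everything demanded from the output):
  t3 = add(9, 9) = 18
  t6 = suml([4, -8, -1]) = -5
  t7 = reverse([4, -8, -1]) = [-1, -8, 4]
  t11 = add(18, -5) = 13
  t13 = suml([-1, -8, 4]) = -5
  t14 = max2(13, -5) = 13
  t16 = max2(13, -5) = 13

Propagation after the edit:
  t6: runs — a1 [4, -8, -1]->[2, -4, -7, 5, -5]; result -9.
  t7: runs — a1 [4, -8, -1]->[2, -4, -7, 5, -5]; result [-5, 5, -7, -4, 2].
  t11: runs — t6 -5->-9; result 9.
  t13: runs — t7 [-1, -8, 4]->[-5, 5, -7, -4, 2]; result -9.
  t14: runs — t11 13->9; t6 -5->-9; result 9.
  t16: runs — t14 13->9; t13 -5->-9; result 9.

New value of t16: 9.
Computations that run: t6, t7, t11, t13, t14, t16 — 6 in total.
Values that change: a1, t6, t7, t11, t13, t14, t16.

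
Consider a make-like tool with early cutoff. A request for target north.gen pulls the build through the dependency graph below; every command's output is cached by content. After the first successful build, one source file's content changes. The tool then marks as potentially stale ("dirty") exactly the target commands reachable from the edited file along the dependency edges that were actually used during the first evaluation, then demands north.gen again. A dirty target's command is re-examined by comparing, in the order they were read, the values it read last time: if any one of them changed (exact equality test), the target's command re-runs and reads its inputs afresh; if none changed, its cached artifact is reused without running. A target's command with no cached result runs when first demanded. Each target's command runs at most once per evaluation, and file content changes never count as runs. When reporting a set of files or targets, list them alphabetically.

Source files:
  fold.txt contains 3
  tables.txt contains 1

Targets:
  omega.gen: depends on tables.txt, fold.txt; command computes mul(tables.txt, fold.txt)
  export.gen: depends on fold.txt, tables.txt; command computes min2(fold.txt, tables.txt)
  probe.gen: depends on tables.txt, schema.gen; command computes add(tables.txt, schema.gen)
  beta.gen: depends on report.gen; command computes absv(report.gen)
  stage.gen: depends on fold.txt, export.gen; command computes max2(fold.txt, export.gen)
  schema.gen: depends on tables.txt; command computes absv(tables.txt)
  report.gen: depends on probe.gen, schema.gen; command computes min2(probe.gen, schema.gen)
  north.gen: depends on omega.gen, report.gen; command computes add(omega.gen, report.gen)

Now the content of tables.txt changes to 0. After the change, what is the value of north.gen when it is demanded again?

Demanding north.gen again yields 0.

First demand of the output computes:
  omega.gen = mul(1, 3) = 3
  schema.gen = absv(1) = 1
  probe.gen = add(1, 1) = 2
  report.gen = min2(2, 1) = 1
  north.gen = add(3, 1) = 4

After the edit, cleaning proceeds:
  omega.gen: a read changed (tables.txt 1->0) — executes, giving 0.
  schema.gen: a read changed (tables.txt 1->0) — executes, giving 0.
  probe.gen: a read changed (tables.txt 1->0; schema.gen 1->0) — executes, giving 0.
  report.gen: a read changed (probe.gen 2->0; schema.gen 1->0) — executes, giving 0.
  north.gen: a read changed (omega.gen 3->0; report.gen 1->0) — executes, giving 0.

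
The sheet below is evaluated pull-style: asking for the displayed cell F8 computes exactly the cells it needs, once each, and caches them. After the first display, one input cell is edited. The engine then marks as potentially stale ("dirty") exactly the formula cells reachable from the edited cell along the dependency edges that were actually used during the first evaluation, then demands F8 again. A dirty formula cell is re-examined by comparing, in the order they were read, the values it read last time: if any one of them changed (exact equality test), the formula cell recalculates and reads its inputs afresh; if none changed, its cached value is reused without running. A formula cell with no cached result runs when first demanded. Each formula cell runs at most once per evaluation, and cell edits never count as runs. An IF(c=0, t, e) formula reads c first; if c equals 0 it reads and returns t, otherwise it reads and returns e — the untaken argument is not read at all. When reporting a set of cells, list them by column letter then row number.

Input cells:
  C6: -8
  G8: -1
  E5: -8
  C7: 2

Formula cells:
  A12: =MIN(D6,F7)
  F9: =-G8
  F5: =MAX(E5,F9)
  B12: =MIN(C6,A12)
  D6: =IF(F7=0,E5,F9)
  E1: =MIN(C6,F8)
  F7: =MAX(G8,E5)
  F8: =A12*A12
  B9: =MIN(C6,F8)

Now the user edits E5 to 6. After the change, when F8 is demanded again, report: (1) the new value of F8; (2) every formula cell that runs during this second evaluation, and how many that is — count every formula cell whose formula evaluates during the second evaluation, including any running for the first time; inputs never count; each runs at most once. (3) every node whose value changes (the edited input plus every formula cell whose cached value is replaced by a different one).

Demanding F8 again yields 1.
4 formula cells run: A12, D6, F7, F8.
The nodes whose values change: A12, E5, F7.

First demand of the output computes:
  F7 = MAX(-1, -8) = -1
  F9 = -(-1) = 1
  D6 = IF(F7=0: F7=-1 -> else branch F9) = 1
  A12 = MIN(1, -1) = -1
  F8 = -1 * -1 = 1

After the edit, cleaning proceeds:
  F7: a read changed (E5 -8->6) — executes, giving 6.
  D6: a read changed (F7 -1->6) — executes, giving 1 — identical to its old value.
  A12: a read changed (F7 -1->6) — executes, giving 1.
  F8: a read changed (A12 -1->1; A12 -1->1) — executes, giving 1 — identical to its old value.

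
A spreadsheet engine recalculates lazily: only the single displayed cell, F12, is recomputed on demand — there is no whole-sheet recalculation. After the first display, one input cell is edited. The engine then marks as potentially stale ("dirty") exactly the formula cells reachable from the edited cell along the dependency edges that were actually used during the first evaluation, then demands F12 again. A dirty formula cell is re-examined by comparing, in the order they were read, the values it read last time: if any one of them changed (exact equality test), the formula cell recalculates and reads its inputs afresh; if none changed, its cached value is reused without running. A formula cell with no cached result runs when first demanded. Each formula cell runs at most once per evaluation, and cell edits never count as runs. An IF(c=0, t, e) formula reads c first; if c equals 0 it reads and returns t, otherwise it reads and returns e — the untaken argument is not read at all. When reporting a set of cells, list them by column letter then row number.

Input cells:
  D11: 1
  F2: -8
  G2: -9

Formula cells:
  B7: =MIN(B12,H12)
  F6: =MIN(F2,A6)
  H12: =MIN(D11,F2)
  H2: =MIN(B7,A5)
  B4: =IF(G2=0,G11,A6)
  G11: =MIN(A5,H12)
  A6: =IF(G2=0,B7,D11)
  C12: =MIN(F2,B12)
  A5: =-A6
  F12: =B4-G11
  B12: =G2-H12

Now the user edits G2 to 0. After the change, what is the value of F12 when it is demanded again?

New value of F12: 0.
Key observation: a condition flipped, so demand reaches new nodes — B7, B12 run for the first time.

First evaluation (everything demanded from the output):
  A6 = IF(G2=0: G2=-9 -> else branch D11) = 1
  A5 = -(1) = -1
  H12 = MIN(1, -8) = -8
  G11 = MIN(-1, -8) = -8
  B4 = IF(G2=0: G2=-9 -> else branch A6) = 1
  F12 = 1 - -8 = 9

Propagation after the edit:
  B12: demanded for the first time — runs, produces 8.
  B7: demanded for the first time — runs, produces -8.
  A6: runs — G2 -9->0; result -8.
  A5: runs — A6 1->-8; result 8.
  G11: runs — A5 -1->8; result -8 (same value as before).
  B4: runs — G2 -9->0; A6 1->-8; result -8.
  F12: runs — B4 1->-8; result 0.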